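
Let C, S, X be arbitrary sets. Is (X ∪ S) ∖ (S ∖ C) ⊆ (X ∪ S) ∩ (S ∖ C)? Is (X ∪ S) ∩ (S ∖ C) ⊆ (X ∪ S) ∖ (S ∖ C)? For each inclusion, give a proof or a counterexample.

(⊆) fails and (⊇) fails.

(⟹) This inclusion fails. Take C = {1}, S = {1}, X = ∅; then 1 ∈ (X ∪ S) ∖ (S ∖ C) but 1 ∉ (X ∪ S) ∩ (S ∖ C).

(⟸) This inclusion fails. Take C = ∅, S = {1}, X = ∅; then 1 ∈ (X ∪ S) ∩ (S ∖ C) but 1 ∉ (X ∪ S) ∖ (S ∖ C).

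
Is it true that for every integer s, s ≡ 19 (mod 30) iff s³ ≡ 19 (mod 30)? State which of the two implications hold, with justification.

Equivalent; both directions hold.

(→) Suppose s ≡ 19 (mod 30). Write s = 30j + 19. Then (30j + 19)³ = 27000j³ + 51300j² + 32490j + 6859 = 30(900j³ + 1710j² + 1083j + 228) + 19, so s³ ≡ 19 (mod 30).

(←) Conversely, suppose s³ ≡ 19 (mod 30). The only residue r in {0, …, 29} with r³ ≡ 19 (mod 30) is r = 19, so s ≡ 19 (mod 30).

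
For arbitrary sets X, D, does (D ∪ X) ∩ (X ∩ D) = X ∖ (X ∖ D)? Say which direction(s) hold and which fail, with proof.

Forward inclusion. Let x ∈ (D ∪ X) ∩ (X ∩ D). Then x ∈ X ∩ D, from which x ∈ X ∖ (X ∖ D).

Reverse inclusion. Let x ∈ X ∖ (X ∖ D). Then x ∈ X ∩ D, from which x ∈ (D ∪ X) ∩ (X ∩ D).

Both inclusions hold; the sets are equal.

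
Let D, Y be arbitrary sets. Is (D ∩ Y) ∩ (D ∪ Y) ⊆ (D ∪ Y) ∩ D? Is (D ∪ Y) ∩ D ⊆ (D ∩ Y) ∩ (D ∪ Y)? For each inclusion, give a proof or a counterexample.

Only the forward inclusion holds.

Forward inclusion. Let x ∈ (D ∩ Y) ∩ (D ∪ Y). Then x ∈ D ∩ Y, from which x ∈ (D ∪ Y) ∩ D.

Reverse inclusion. This inclusion fails. Take D = {1}, Y = ∅; then 1 ∈ (D ∪ Y) ∩ D but 1 ∉ (D ∩ Y) ∩ (D ∪ Y).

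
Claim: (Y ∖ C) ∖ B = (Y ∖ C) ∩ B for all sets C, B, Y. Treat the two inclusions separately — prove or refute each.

Forward inclusion. This inclusion fails. Take C = ∅, B = ∅, Y = {1}; then 1 ∈ (Y ∖ C) ∖ B but 1 ∉ (Y ∖ C) ∩ B.

Reverse inclusion. This inclusion fails. Take C = ∅, B = {1}, Y = {1}; then 1 ∈ (Y ∖ C) ∩ B but 1 ∉ (Y ∖ C) ∖ B.

(⊆) fails and (⊇) fails.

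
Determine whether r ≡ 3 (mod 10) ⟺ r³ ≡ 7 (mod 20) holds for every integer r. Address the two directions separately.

(⇒) This fails: take r = 13. Then 13 ≡ 3 (mod 10), but 13³ = 2197 ≡ 17 (mod 20), not 7.

(⇐) Conversely, the residues r modulo 20 with r³ ≡ 7 (mod 20) are exactly {3}, and each is ≡ 3 (mod 10).

Not equivalent: only (⇐) holds.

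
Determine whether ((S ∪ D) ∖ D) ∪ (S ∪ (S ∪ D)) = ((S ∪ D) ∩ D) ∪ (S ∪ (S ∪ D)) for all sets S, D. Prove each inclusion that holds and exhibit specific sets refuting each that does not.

(⟹) Let x ∈ ((S ∪ D) ∖ D) ∪ (S ∪ (S ∪ D)). Then either x ∈ S and x ∉ D; or x ∈ D and x ∉ S; or x ∈ S ∩ D. In each case x ∈ ((S ∪ D) ∩ D) ∪ (S ∪ (S ∪ D)), so ((S ∪ D) ∖ D) ∪ (S ∪ (S ∪ D)) ⊆ ((S ∪ D) ∩ D) ∪ (S ∪ (S ∪ D)).

(⟸) Let x ∈ ((S ∪ D) ∩ D) ∪ (S ∪ (S ∪ D)). Then either x ∈ S and x ∉ D; or x ∈ D and x ∉ S; or x ∈ S ∩ D. In each case x ∈ ((S ∪ D) ∖ D) ∪ (S ∪ (S ∪ D)), so ((S ∪ D) ∩ D) ∪ (S ∪ (S ∪ D)) ⊆ ((S ∪ D) ∖ D) ∪ (S ∪ (S ∪ D)).

Both inclusions hold.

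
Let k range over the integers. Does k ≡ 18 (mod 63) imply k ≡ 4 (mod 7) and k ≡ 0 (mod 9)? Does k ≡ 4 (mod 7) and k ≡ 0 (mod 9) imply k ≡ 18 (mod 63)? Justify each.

Equivalent; both directions hold.

Converse. If k ≡ 4 (mod 7) and k ≡ 0 (mod 9), then by the Chinese remainder theorem k ≡ 18 (mod 63). This is exactly k ≡ 18 (mod 63).

Forward direction. Suppose k ≡ 18 (mod 63); write k = 63j + 18. Since 7 ∣ 63, reducing mod 7 gives k ≡ 18 ≡ 4 (mod 7); since 9 ∣ 63, reducing mod 9 gives k ≡ 18 ≡ 0 (mod 9).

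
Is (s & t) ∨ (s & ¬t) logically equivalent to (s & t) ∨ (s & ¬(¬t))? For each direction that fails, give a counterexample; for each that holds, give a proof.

[⇐] Assume the antecedent. If t is true, the antecedent forces (t = T, s = T), and (s & t) ∨ (s & ¬t) holds there. If t is false, the antecedent cannot hold. Either way (s & t) ∨ (s & ¬t) holds.

[⇒] This fails. Under t = F, s = T, the left side is true but the right side is false.

(⇒) fails; (⇐) holds.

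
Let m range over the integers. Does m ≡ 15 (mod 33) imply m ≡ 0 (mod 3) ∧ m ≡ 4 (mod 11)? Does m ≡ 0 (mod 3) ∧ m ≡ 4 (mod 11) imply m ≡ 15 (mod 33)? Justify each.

Converse. If m ≡ 0 (mod 3) and m ≡ 4 (mod 11), then by the Chinese remainder theorem m ≡ 15 (mod 33). This is exactly m ≡ 15 (mod 33).

Forward direction. Suppose m ≡ 15 (mod 33); write m = 33j + 15. Since 3 ∣ 33, reducing mod 3 gives m ≡ 15 ≡ 0 (mod 3); since 11 ∣ 33, reducing mod 11 gives m ≡ 15 ≡ 4 (mod 11).

The biconditional holds.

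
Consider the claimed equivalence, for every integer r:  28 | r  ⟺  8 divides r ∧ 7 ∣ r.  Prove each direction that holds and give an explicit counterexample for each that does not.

Forward direction. This fails: take r = 28. Certainly 28 ∣ 28, but 8 ∤ 28.

Converse. Suppose 8 ∣ r and 7 ∣ r. Any common multiple of 8 and 7 is a multiple of their lcm; here gcd(8, 7) = 1, so lcm(8, 7) = 8·7 = 56, so 56 ∣ r. Since 28 ∣ 56, it follows that 28 ∣ r.

Not equivalent: only (⇐) holds.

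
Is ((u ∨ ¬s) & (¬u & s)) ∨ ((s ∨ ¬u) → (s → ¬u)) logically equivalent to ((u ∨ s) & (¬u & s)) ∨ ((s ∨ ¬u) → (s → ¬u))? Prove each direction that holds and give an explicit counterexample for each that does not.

The biconditional holds.

(⇒) Assume the antecedent. If u is true, the antecedent forces (u = T, s = F), and the consequent holds there. If u is false, the consequent reduces to true regardless of the other variables. Either way the consequent holds.

(⇐) Assume the antecedent. If u is true, the antecedent forces (u = T, s = F), and the consequent holds there. If u is false, the consequent reduces to true regardless of the other variables. Either way the consequent holds.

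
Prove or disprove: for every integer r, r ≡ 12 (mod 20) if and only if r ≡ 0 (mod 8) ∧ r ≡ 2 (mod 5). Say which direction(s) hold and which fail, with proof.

(→) This fails: r = 12 gives 12 ≡ 12 (mod 20) but 12 ≡ 4 (mod 8), so the conjunction on the right does not hold.

(←) Conversely, if r ≡ 0 (mod 8) and r ≡ 2 (mod 5), then by the Chinese remainder theorem r ≡ 32 (mod 40). Since 32 ≡ 12 (mod 20) and 20 ∣ 40, we get r ≡ 12 (mod 20).

Only the reverse direction holds.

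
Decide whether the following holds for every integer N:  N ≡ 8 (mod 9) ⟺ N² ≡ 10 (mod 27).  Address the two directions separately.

Neither direction holds.

(⟹) This fails: take N = 17. Then 17 ≡ 8 (mod 9), but 17² = 289 ≡ 19 (mod 27), not 10.

(⟸) This fails: take N = 19. Then 19² = 361 ≡ 10 (mod 27), yet 19 ≡ 1 (mod 9), not 8.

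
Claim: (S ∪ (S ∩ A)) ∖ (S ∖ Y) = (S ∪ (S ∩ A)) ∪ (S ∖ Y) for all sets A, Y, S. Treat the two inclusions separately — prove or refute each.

The sets are not equal: only the forward inclusion holds.

Forward inclusion. Let x ∈ (S ∪ (S ∩ A)) ∖ (S ∖ Y). Then either x ∈ Y ∩ S and x ∉ A; or x ∈ A ∩ Y ∩ S. In each case x ∈ (S ∪ (S ∩ A)) ∪ (S ∖ Y), so (S ∪ (S ∩ A)) ∖ (S ∖ Y) ⊆ (S ∪ (S ∩ A)) ∪ (S ∖ Y).

Reverse inclusion. This inclusion fails. Take A = ∅, Y = ∅, S = {1}; then 1 ∈ (S ∪ (S ∩ A)) ∪ (S ∖ Y) but 1 ∉ (S ∪ (S ∩ A)) ∖ (S ∖ Y).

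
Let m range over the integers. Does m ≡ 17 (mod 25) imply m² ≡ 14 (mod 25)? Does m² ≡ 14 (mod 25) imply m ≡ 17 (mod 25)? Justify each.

[⇒] Suppose m ≡ 17 (mod 25). Write m = 25j + 17. Then (25j + 17)² = 625j² + 850j + 289 = 25(25j² + 34j + 11) + 14, so m² ≡ 14 (mod 25).

[⇐] This fails: take m = 8. Then 8² = 64 ≡ 14 (mod 25), yet 8 ≡ 8 (mod 25), not 17.

Only the forward implication holds.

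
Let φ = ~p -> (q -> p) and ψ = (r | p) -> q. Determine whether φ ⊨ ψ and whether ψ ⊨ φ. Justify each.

Both directions fail.

Forward direction. This fails. Under r = T, p = F, q = F, the left side is true but the right side is false.

Converse. This fails. Under r = F, p = F, q = T, the left side is false but the right side is true.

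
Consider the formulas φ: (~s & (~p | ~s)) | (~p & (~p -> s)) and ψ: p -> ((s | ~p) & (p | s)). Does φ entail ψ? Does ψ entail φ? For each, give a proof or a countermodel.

[⇒] This fails. Under s = F, p = T, the left side is true but the right side is false.

[⇐] This fails. Under s = T, p = T, the left side is false but the right side is true.

Both directions fail.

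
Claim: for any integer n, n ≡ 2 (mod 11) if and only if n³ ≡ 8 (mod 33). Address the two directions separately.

The forward direction fails; the converse holds.

[⇒] This fails: take n = 13. Then 13 ≡ 2 (mod 11), but 13³ = 2197 ≡ 19 (mod 33), not 8.

[⇐] Conversely, the residues r modulo 33 with r³ ≡ 8 (mod 33) are exactly {2}, and each is ≡ 2 (mod 11).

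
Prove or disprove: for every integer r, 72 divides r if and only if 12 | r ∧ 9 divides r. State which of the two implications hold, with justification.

[⇒] If 72 ∣ r, write r = 72q. Since 72 = 6·12, r = 12·(6q), so 12 ∣ r; and since 72 = 8·9, r = 9·(8q), so 9 ∣ r.

[⇐] This fails: take r = 36. Both 12 ∣ 36 and 9 ∣ 36, yet 36 is not a multiple of 72 (since 36 = 0·72 + 36), so 72 ∤ 36.

(⇒) holds; (⇐) fails.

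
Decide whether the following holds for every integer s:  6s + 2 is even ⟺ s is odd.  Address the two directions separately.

(⇒) This fails: take s = 2. Then 6s + 2 = 14, which is even, yet s = 2 is even, not odd.

(⇐) Suppose s is odd. Since 6 is even, 6s is even for every s, so 6s + 2 has the same parity as 2, which is even. Hence 6s + 2 is even.

Not equivalent: only (⇐) holds.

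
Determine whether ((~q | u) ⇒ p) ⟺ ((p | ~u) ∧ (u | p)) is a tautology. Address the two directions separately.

Not equivalent: only (⇐) holds.

(⟹) This fails. Under u = F, q = T, p = F, the left side is true but the right side is false.

(⟸) Assume the antecedent. If u is true, the antecedent forces (u = T, q = F, p = T) or (u = T, q = T, p = T), and (~q | u) ⇒ p holds there. If u is false, the antecedent forces (u = F, q = F, p = T) or (u = F, q = T, p = T), and (~q | u) ⇒ p holds there. Either way (~q | u) ⇒ p holds.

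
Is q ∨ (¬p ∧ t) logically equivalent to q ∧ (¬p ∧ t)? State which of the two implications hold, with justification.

The forward direction fails; the converse holds.

(⟹) This fails. Under p = F, t = T, q = F, the left side is true but the right side is false.

(⟸) Assume the antecedent. If p is true, the antecedent cannot hold. If p is false, the antecedent forces (p = F, t = T, q = T), and q ∨ (¬p ∧ t) holds there. Either way q ∨ (¬p ∧ t) holds.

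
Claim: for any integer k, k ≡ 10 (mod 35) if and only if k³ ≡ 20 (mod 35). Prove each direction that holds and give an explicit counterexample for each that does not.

(⇐) This fails: take k = 5. Then 5³ = 125 ≡ 20 (mod 35), yet 5 ≡ 5 (mod 35), not 10.

(⇒) Suppose k ≡ 10 (mod 35). Write k = 35j + 10. Then (35j + 10)³ = 42875j³ + 36750j² + 10500j + 1000 = 35(1225j³ + 1050j² + 300j + 28) + 20, so k³ ≡ 20 (mod 35).

The forward direction holds; the converse fails.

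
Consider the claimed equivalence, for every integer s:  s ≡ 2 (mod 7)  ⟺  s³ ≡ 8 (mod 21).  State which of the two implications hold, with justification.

Both directions fail.

(→) This fails: take s = 9. Then 9 ≡ 2 (mod 7), but 9³ = 729 ≡ 15 (mod 21), not 8.

(←) This fails: take s = 8. Then 8³ = 512 ≡ 8 (mod 21), yet 8 ≡ 1 (mod 7), not 2.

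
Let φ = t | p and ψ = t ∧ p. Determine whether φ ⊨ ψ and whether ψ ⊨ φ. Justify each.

Only the reverse direction holds.

(⟹) This fails. Under p = T, t = F, the left side is true but the right side is false.

(⟸) Assume the antecedent. If p is true, t | p reduces to true regardless of the other variables. If p is false, the antecedent cannot hold. Either way t | p holds.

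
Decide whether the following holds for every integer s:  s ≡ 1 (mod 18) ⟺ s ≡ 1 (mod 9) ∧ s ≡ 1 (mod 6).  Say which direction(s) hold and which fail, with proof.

Equivalent; both directions hold.

(⟹) Suppose s ≡ 1 (mod 18); write s = 18j + 1. Since 9 ∣ 18, reducing mod 9 gives s ≡ 1 (mod 9); since 6 ∣ 18, reducing mod 6 gives s ≡ 1 (mod 6).

(⟸) Conversely, if s ≡ 1 (mod 9) and s ≡ 1 (mod 6), then by the Chinese remainder theorem s ≡ 1 (mod 18). This is exactly s ≡ 1 (mod 18).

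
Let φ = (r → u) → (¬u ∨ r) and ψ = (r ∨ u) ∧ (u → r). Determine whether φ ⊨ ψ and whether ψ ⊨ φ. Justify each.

(⇒) This fails. Under u = F, r = F, the left side is true but the right side is false.

(⇐) Assume the antecedent. If u is true, the antecedent forces (u = T, r = T), and (r → u) → (¬u ∨ r) holds there. If u is false, (r → u) → (¬u ∨ r) reduces to true regardless of the other variables. Either way (r → u) → (¬u ∨ r) holds.

Only the converse holds.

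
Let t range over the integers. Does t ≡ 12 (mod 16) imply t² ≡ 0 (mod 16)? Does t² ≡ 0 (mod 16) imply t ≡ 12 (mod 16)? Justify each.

(⇒) holds; (⇐) fails.

(⟹) Suppose t ≡ 12 (mod 16). Write t = 16j + 12. Then (16j + 12)² = 256j² + 384j + 144 = 16(16j² + 24j + 9) + 0, so t² ≡ 0 (mod 16).

(⟸) This fails: take t = 0. Then 0² = 0 ≡ 0 (mod 16), yet 0 ≡ 0 (mod 16), not 12.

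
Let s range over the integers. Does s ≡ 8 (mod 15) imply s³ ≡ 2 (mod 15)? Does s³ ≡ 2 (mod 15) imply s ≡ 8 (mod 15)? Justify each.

(⟹) Suppose s ≡ 8 (mod 15). Write s = 15j + 8. Then (15j + 8)³ = 3375j³ + 5400j² + 2880j + 512 = 15(225j³ + 360j² + 192j + 34) + 2, so s³ ≡ 2 (mod 15).

(⟸) Conversely, suppose s³ ≡ 2 (mod 15). The only residue r in {0, …, 14} with r³ ≡ 2 (mod 15) is r = 8, so s ≡ 8 (mod 15).

Equivalent; both directions hold.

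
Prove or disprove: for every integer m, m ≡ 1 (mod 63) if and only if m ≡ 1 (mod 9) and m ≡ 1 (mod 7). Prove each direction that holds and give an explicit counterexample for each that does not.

Both directions hold.

(→) Suppose m ≡ 1 (mod 63); write m = 63j + 1. Since 9 ∣ 63, reducing mod 9 gives m ≡ 1 (mod 9); since 7 ∣ 63, reducing mod 7 gives m ≡ 1 (mod 7).

(←) Conversely, if m ≡ 1 (mod 9) and m ≡ 1 (mod 7), then by the Chinese remainder theorem m ≡ 1 (mod 63). This is exactly m ≡ 1 (mod 63).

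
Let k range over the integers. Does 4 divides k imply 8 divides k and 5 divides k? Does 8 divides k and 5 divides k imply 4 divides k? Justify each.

(→) This fails: take k = 4. Certainly 4 ∣ 4, but 8 ∤ 4.

(←) Suppose 8 ∣ k and 5 ∣ k. Any common multiple of 8 and 5 is a multiple of their lcm; here gcd(8, 5) = 1, so lcm(8, 5) = 8·5 = 40, so 40 ∣ k. Since 4 ∣ 40, it follows that 4 ∣ k.

The forward direction fails; the converse holds.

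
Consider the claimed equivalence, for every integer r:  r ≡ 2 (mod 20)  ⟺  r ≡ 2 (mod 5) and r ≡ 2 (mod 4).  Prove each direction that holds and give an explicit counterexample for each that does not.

Both directions hold.

[⇒] Suppose r ≡ 2 (mod 20); write r = 20j + 2. Since 5 ∣ 20, reducing mod 5 gives r ≡ 2 (mod 5); since 4 ∣ 20, reducing mod 4 gives r ≡ 2 (mod 4).

[⇐] Conversely, if r ≡ 2 (mod 5) and r ≡ 2 (mod 4), then by the Chinese remainder theorem r ≡ 2 (mod 20). This is exactly r ≡ 2 (mod 20).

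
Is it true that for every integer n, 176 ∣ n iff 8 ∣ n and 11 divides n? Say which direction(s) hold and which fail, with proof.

(⟹) If 176 ∣ n, write n = 176q. Since 176 = 22·8, n = 8·(22q), so 8 ∣ n; and since 176 = 16·11, n = 11·(16q), so 11 ∣ n.

(⟸) This fails: take n = 88. Both 8 ∣ 88 and 11 ∣ 88, yet 88 is not a multiple of 176 (since 88 = 0·176 + 88), so 176 ∤ 88.

The forward direction holds; the converse fails.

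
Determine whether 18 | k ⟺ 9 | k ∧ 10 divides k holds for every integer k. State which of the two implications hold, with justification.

[⇐] Suppose 9 ∣ k and 10 ∣ k. Any common multiple of 9 and 10 is a multiple of their lcm; here gcd(9, 10) = 1, so lcm(9, 10) = 9·10 = 90, so 90 ∣ k. Since 18 ∣ 90, it follows that 18 ∣ k.

[⇒] This fails: take k = 18. Certainly 18 ∣ 18, but 10 ∤ 18.

Only the reverse direction holds.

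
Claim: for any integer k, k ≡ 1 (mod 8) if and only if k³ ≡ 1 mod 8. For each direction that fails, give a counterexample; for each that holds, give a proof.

(⇐) Suppose k³ ≡ 1 (mod 8). The only residue r in {0, …, 7} with r³ ≡ 1 (mod 8) is r = 1, so k ≡ 1 (mod 8).

(⇒) Suppose k ≡ 1 (mod 8). Write k = 8j + 1. Then (8j + 1)³ = 512j³ + 192j² + 24j + 1 = 8(64j³ + 24j² + 3j) + 1, so k³ ≡ 1 (mod 8).

Both directions hold; the statement is true.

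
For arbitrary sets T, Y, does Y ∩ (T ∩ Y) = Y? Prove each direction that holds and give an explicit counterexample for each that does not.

Forward inclusion. Let x ∈ Y ∩ (T ∩ Y). Then x ∈ T ∩ Y, from which x ∈ Y.

Reverse inclusion. This inclusion fails. Take T = ∅, Y = {1}; then 1 ∈ Y but 1 ∉ Y ∩ (T ∩ Y).

The sets are not equal: only the forward inclusion holds.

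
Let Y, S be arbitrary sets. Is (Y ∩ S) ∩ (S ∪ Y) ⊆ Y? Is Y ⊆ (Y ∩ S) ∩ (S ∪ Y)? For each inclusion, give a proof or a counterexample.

Reverse inclusion. This inclusion fails. Take Y = {1}, S = ∅; then 1 ∈ Y but 1 ∉ (Y ∩ S) ∩ (S ∪ Y).

Forward inclusion. Let x ∈ (Y ∩ S) ∩ (S ∪ Y). Then x ∈ Y ∩ S, from which x ∈ Y.

Only the forward inclusion holds.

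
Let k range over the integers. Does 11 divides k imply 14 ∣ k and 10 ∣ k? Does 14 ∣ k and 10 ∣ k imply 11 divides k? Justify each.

(⇒) This fails: take k = 11. Certainly 11 ∣ 11, but 14 ∤ 11.

(⇐) This fails: take k = 70. Both 14 ∣ 70 and 10 ∣ 70, yet 70 is not a multiple of 11 (since 70 = 6·11 + 4), so 11 ∤ 70.

Both directions fail.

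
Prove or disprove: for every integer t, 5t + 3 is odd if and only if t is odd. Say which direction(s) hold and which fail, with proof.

(⇒) This fails: t = 2 gives 5t + 3 = 13, which is odd, but 2 is even, not odd.

(⇐) This also fails: t = 1 is odd, but 5t + 3 = 8 is even, not odd.

Neither implication holds.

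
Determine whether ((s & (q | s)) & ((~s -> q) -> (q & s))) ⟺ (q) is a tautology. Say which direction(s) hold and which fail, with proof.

(⟹) Assume the antecedent. If s is true, the antecedent forces (s = T, q = T), and q holds there. If s is false, the antecedent cannot hold. Either way q holds.

(⟸) This fails. Under s = F, q = T, the left side is false but the right side is true.

Only the forward direction holds.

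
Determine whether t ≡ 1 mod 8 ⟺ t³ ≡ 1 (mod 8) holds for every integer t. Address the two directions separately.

(⟹) Suppose t ≡ 1 mod 8. Write t = 8j + 1. Then (8j + 1)³ = 512j³ + 192j² + 24j + 1 = 8(64j³ + 24j² + 3j) + 1, so t³ ≡ 1 (mod 8).

(⟸) Conversely, suppose t³ ≡ 1 (mod 8). The only residue r in {0, …, 7} with r³ ≡ 1 (mod 8) is r = 1, so t ≡ 1 (mod 8).

Both implications hold.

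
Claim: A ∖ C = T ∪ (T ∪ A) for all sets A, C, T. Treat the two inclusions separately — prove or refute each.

Forward inclusion. Let x ∈ A ∖ C. Then either x ∈ A and x ∉ C, T; or x ∈ A ∩ T and x ∉ C. In each case x ∈ T ∪ (T ∪ A), so A ∖ C ⊆ T ∪ (T ∪ A).

Reverse inclusion. This inclusion fails. Take A = {1}, C = {1}, T = ∅; then 1 ∈ T ∪ (T ∪ A) but 1 ∉ A ∖ C.

Only the forward inclusion holds.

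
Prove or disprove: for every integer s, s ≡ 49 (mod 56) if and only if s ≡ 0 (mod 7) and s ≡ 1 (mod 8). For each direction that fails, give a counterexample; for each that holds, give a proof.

Both implications hold.

[⇒] Suppose s ≡ 49 (mod 56); write s = 56j + 49. Since 7 ∣ 56, reducing mod 7 gives s ≡ 49 ≡ 0 (mod 7); since 8 ∣ 56, reducing mod 8 gives s ≡ 49 ≡ 1 (mod 8).

[⇐] Conversely, if s ≡ 0 (mod 7) and s ≡ 1 (mod 8), then by the Chinese remainder theorem s ≡ 49 (mod 56). This is exactly s ≡ 49 (mod 56).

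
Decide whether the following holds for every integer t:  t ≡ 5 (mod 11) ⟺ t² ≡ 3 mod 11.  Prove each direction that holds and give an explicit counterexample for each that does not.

(→) Suppose t ≡ 5 (mod 11). Write t = 11j + 5. Then (11j + 5)² = 121j² + 110j + 25 = 11(11j² + 10j + 2) + 3, so t² ≡ 3 (mod 11).

(←) This fails: take t = 6. Then 6² = 36 ≡ 3 (mod 11), yet 6 ≡ 6 (mod 11), not 5.

(⇒) holds; (⇐) fails.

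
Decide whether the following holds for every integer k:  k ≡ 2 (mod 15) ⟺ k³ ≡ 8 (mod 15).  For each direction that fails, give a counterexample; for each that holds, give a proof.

Equivalent; both directions hold.

(⟸) Suppose k³ ≡ 8 (mod 15). The only residue r in {0, …, 14} with r³ ≡ 8 (mod 15) is r = 2, so k ≡ 2 (mod 15).

(⟹) Suppose k ≡ 2 (mod 15). Write k = 15j + 2. Then (15j + 2)³ = 3375j³ + 1350j² + 180j + 8 = 15(225j³ + 90j² + 12j) + 8, so k³ ≡ 8 (mod 15).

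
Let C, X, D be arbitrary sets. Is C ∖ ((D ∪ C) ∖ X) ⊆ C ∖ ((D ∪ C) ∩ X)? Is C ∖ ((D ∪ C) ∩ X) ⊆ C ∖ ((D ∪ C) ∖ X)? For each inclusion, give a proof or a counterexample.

Both inclusions fail.

(⊆) This inclusion fails. Take C = {1}, X = {1}, D = ∅; then 1 ∈ C ∖ ((D ∪ C) ∖ X) but 1 ∉ C ∖ ((D ∪ C) ∩ X).

(⊇) This inclusion fails. Take C = {1}, X = ∅, D = ∅; then 1 ∈ C ∖ ((D ∪ C) ∩ X) but 1 ∉ C ∖ ((D ∪ C) ∖ X).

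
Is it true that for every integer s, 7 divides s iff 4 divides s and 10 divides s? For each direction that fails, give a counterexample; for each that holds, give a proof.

Both directions fail.

(⟹) This fails: take s = 7. Certainly 7 ∣ 7, but 4 ∤ 7.

(⟸) This fails: take s = 20. Both 4 ∣ 20 and 10 ∣ 20, yet 20 is not a multiple of 7 (since 20 = 2·7 + 6), so 7 ∤ 20.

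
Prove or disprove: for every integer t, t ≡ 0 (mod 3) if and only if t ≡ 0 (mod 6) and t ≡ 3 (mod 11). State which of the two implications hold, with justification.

Forward direction. This fails: t = 0 gives 0 ≡ 0 (mod 3) but 0 ≡ 0 (mod 11), so the conjunction on the right does not hold.

Converse. If t ≡ 0 (mod 6) and t ≡ 3 (mod 11), then by the Chinese remainder theorem t ≡ 36 (mod 66). Since 36 ≡ 0 (mod 3) and 3 ∣ 66, we get t ≡ 0 (mod 3).

Only the converse holds.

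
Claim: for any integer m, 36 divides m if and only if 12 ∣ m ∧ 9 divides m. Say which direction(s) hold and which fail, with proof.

(⇒) If 36 ∣ m, write m = 36q. Since 36 = 3·12, m = 12·(3q), so 12 ∣ m; and since 36 = 4·9, m = 9·(4q), so 9 ∣ m.

(⇐) Suppose 12 ∣ m and 9 ∣ m. Any common multiple of 12 and 9 is a multiple of their lcm; here lcm(12, 9) = 12·9/gcd(12, 9) = 108/3 = 36, so 36 ∣ m.

Both implications hold.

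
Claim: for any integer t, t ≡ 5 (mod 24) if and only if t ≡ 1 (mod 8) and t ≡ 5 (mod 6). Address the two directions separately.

(⇒) fails and (⇐) fails.

[⇒] This fails: t = 5 gives 5 ≡ 5 (mod 24) but 5 ≡ 5 (mod 8), so the conjunction on the right does not hold.

[⇐] This fails: t = 17 satisfies both congruences on the right (17 ≡ 1 mod 8 and 17 ≡ 5 mod 6) yet 17 ≡ 17 (mod 24), not 5.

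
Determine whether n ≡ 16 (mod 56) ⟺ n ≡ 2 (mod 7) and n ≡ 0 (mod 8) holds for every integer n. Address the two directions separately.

(⟹) Suppose n ≡ 16 (mod 56); write n = 56j + 16. Since 7 ∣ 56, reducing mod 7 gives n ≡ 16 ≡ 2 (mod 7); since 8 ∣ 56, reducing mod 8 gives n ≡ 16 ≡ 0 (mod 8).

(⟸) Conversely, if n ≡ 2 (mod 7) and n ≡ 0 (mod 8), then by the Chinese remainder theorem n ≡ 16 (mod 56). This is exactly n ≡ 16 (mod 56).

Both implications hold.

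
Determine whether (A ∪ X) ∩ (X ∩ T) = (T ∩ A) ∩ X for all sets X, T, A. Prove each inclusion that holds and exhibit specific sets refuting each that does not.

(⊆) fails; (⊇) holds.

(⟸) Let x ∈ (T ∩ A) ∩ X. Then x ∈ X ∩ T ∩ A, from which x ∈ (A ∪ X) ∩ (X ∩ T).

(⟹) This inclusion fails. Take X = {1}, T = {1}, A = ∅; then 1 ∈ (A ∪ X) ∩ (X ∩ T) but 1 ∉ (T ∩ A) ∩ X.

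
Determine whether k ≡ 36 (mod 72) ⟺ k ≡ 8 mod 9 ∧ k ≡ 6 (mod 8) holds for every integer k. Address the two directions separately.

Neither direction holds.

[⇒] This fails: k = 36 gives 36 ≡ 36 (mod 72) but 36 ≡ 0 (mod 9), so the conjunction on the right does not hold.

[⇐] This fails: k = 62 satisfies both congruences on the right (62 ≡ 8 mod 9 and 62 ≡ 6 mod 8) yet 62 ≡ 62 (mod 72), not 36.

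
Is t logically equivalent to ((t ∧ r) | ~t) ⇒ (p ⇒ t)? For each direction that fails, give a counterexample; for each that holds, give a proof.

(←) This fails. Under r = F, p = F, t = F, the left side is false but the right side is true.

(→) Assume the antecedent. If r is true, the antecedent forces (r = T, p = F, t = T) or (r = T, p = T, t = T), and ((t ∧ r) | ~t) ⇒ (p ⇒ t) holds there. If r is false, the antecedent forces (r = F, p = F, t = T) or (r = F, p = T, t = T), and ((t ∧ r) | ~t) ⇒ (p ⇒ t) holds there. Either way ((t ∧ r) | ~t) ⇒ (p ⇒ t) holds.

(⇒) holds; (⇐) fails.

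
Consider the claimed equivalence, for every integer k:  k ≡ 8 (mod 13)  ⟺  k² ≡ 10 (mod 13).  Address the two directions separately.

Neither direction holds.

(→) This fails: take k = 8. Then 8 ≡ 8 (mod 13), but 8² = 64 ≡ 12 (mod 13), not 10.

(←) This fails: take k = 6. Then 6² = 36 ≡ 10 (mod 13), yet 6 ≡ 6 (mod 13), not 8.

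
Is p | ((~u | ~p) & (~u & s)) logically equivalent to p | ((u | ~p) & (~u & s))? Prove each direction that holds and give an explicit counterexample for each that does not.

Converse. Assume the antecedent. If p is true, p | ((~u | ~p) & (~u & s)) reduces to true regardless of the other variables. If p is false, the antecedent forces (p = F, u = F, s = T), and p | ((~u | ~p) & (~u & s)) holds there. Either way p | ((~u | ~p) & (~u & s)) holds.

Forward direction. Assume the antecedent. If p is true, p | ((u | ~p) & (~u & s)) reduces to true regardless of the other variables. If p is false, the antecedent forces (p = F, u = F, s = T), and p | ((u | ~p) & (~u & s)) holds there. Either way p | ((u | ~p) & (~u & s)) holds.

The biconditional holds.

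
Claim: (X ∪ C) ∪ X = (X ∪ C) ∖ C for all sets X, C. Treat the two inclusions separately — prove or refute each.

(⊆) This inclusion fails. Take X = ∅, C = {1}; then 1 ∈ (X ∪ C) ∪ X but 1 ∉ (X ∪ C) ∖ C.

(⊇) Let x ∈ (X ∪ C) ∖ C. Then x ∈ X and x ∉ C, from which x ∈ (X ∪ C) ∪ X.

Only the reverse inclusion holds.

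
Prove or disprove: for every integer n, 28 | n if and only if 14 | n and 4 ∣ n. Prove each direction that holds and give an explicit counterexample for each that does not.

[⇒] If 28 ∣ n, write n = 28q. Since 28 = 2·14, n = 14·(2q), so 14 ∣ n; and since 28 = 7·4, n = 4·(7q), so 4 ∣ n.

[⇐] Suppose 14 ∣ n and 4 ∣ n. Any common multiple of 14 and 4 is a multiple of their lcm; here lcm(14, 4) = 14·4/gcd(14, 4) = 56/2 = 28, so 28 ∣ n.

The biconditional holds.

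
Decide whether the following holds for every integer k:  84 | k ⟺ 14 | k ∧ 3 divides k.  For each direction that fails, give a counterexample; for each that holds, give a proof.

Only the forward direction holds.

(⟹) If 84 ∣ k, write k = 84q. Since 84 = 6·14, k = 14·(6q), so 14 ∣ k; and since 84 = 28·3, k = 3·(28q), so 3 ∣ k.

(⟸) This fails: take k = 42. Both 14 ∣ 42 and 3 ∣ 42, yet 42 is not a multiple of 84 (since 42 = 0·84 + 42), so 84 ∤ 42.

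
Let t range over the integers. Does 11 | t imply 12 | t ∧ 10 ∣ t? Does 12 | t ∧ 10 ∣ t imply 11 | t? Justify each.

(⇒) This fails: take t = 11. Certainly 11 ∣ 11, but 12 ∤ 11.

(⇐) This fails: take t = 60. Both 12 ∣ 60 and 10 ∣ 60, yet 60 is not a multiple of 11 (since 60 = 5·11 + 5), so 11 ∤ 60.

Neither direction holds.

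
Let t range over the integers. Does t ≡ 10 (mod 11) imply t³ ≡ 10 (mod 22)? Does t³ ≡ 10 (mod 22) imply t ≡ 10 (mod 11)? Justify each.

(⟹) This fails: take t = 21. Then 21 ≡ 10 (mod 11), but 21³ = 9261 ≡ 21 (mod 22), not 10.

(⟸) Conversely, the residues r modulo 22 with r³ ≡ 10 (mod 22) are exactly {10}, and each is ≡ 10 (mod 11).

(⇒) fails; (⇐) holds.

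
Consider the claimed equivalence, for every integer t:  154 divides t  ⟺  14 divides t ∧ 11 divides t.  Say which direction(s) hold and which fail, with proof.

(⇒) If 154 ∣ t, write t = 154q. Since 154 = 11·14, t = 14·(11q), so 14 ∣ t; and since 154 = 14·11, t = 11·(14q), so 11 ∣ t.

(⇐) Suppose 14 ∣ t and 11 ∣ t. Any common multiple of 14 and 11 is a multiple of their lcm; here gcd(14, 11) = 1, so lcm(14, 11) = 14·11 = 154, so 154 ∣ t.

Equivalent; both directions hold.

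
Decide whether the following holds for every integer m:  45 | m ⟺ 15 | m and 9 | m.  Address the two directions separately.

Forward direction. If 45 ∣ m, write m = 45q. Since 45 = 3·15, m = 15·(3q), so 15 ∣ m; and since 45 = 5·9, m = 9·(5q), so 9 ∣ m.

Converse. Suppose 15 ∣ m and 9 ∣ m. Any common multiple of 15 and 9 is a multiple of their lcm; here lcm(15, 9) = 15·9/gcd(15, 9) = 135/3 = 45, so 45 ∣ m.

Both directions hold; the statement is true.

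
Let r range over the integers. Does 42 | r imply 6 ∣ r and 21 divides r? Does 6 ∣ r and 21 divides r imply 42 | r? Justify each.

(←) Suppose 6 ∣ r and 21 ∣ r. Any common multiple of 6 and 21 is a multiple of their lcm; here lcm(6, 21) = 6·21/gcd(6, 21) = 126/3 = 42, so 42 ∣ r.

(→) If 42 ∣ r, write r = 42q. Since 42 = 7·6, r = 6·(7q), so 6 ∣ r; and since 42 = 2·21, r = 21·(2q), so 21 ∣ r.

Both implications hold.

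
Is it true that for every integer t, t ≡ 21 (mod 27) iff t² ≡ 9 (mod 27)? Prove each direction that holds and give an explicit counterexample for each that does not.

Forward direction. Suppose t ≡ 21 (mod 27). Write t = 27j + 21. Then (27j + 21)² = 729j² + 1134j + 441 = 27(27j² + 42j + 16) + 9, so t² ≡ 9 (mod 27).

Converse. This fails: take t = 3. Then 3² = 9 ≡ 9 (mod 27), yet 3 ≡ 3 (mod 27), not 21.

(⇒) holds; (⇐) fails.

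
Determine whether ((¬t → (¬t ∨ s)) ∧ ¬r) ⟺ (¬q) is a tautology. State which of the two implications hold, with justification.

[⇒] This fails. Under q = T, t = F, s = F, r = F, the left side is true but the right side is false.

[⇐] This fails. Under q = F, t = F, s = F, r = T, the left side is false but the right side is true.

Both directions fail.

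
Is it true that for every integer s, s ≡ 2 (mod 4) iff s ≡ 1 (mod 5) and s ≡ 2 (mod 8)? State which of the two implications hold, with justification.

(⇒) This fails: s = 2 gives 2 ≡ 2 (mod 4) but 2 ≡ 2 (mod 5), so the conjunction on the right does not hold.

(⇐) Conversely, if s ≡ 1 (mod 5) and s ≡ 2 (mod 8), then by the Chinese remainder theorem s ≡ 26 (mod 40). Since 26 ≡ 2 (mod 4) and 4 ∣ 40, we get s ≡ 2 (mod 4).

Only the converse holds.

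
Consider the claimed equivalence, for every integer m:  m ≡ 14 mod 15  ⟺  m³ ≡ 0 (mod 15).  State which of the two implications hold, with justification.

Forward direction. This fails: take m = 14. Then 14 ≡ 14 (mod 15), but 14³ = 2744 ≡ 14 (mod 15), not 0.

Converse. This fails: take m = 0. Then 0³ = 0 ≡ 0 (mod 15), yet 0 ≡ 0 (mod 15), not 14.

Neither direction holds.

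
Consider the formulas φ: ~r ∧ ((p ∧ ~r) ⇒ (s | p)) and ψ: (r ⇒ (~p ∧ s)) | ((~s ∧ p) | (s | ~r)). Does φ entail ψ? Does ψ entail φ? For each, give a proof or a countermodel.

Forward direction. Assume the antecedent. If s is true, the consequent reduces to true regardless of the other variables. If s is false, the antecedent forces (s = F, p = F, r = F) or (s = F, p = T, r = F), and the consequent holds there. Either way the consequent holds.

Converse. This fails. Under s = T, p = F, r = T, the left side is false but the right side is true.

Only the forward direction holds.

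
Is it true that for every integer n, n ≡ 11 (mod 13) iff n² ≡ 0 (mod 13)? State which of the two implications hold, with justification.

(→) This fails: take n = 11. Then 11 ≡ 11 (mod 13), but 11² = 121 ≡ 4 (mod 13), not 0.

(←) This fails: take n = 0. Then 0² = 0 ≡ 0 (mod 13), yet 0 ≡ 0 (mod 13), not 11.

Neither implication holds.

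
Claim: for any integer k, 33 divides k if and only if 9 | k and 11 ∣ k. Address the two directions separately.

The forward direction fails; the converse holds.

Forward direction. This fails: take k = 33. Certainly 33 ∣ 33, but 9 ∤ 33.

Converse. Suppose 9 ∣ k and 11 ∣ k. Any common multiple of 9 and 11 is a multiple of their lcm; here gcd(9, 11) = 1, so lcm(9, 11) = 9·11 = 99, so 99 ∣ k. Since 33 ∣ 99, it follows that 33 ∣ k.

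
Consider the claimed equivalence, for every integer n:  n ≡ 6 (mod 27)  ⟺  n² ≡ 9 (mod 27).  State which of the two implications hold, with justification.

(⇒) Suppose n ≡ 6 (mod 27). Write n = 27j + 6. Then (27j + 6)² = 729j² + 324j + 36 = 27(27j² + 12j + 1) + 9, so n² ≡ 9 (mod 27).

(⇐) This fails: take n = 3. Then 3² = 9 ≡ 9 (mod 27), yet 3 ≡ 3 (mod 27), not 6.

(⇒) holds; (⇐) fails.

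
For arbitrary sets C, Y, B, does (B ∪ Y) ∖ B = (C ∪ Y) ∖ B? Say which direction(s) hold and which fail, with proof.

Reverse inclusion. This inclusion fails. Take C = {1}, Y = ∅, B = ∅; then 1 ∈ (C ∪ Y) ∖ B but 1 ∉ (B ∪ Y) ∖ B.

Forward inclusion. Let x ∈ (B ∪ Y) ∖ B. Then either x ∈ Y and x ∉ C, B; or x ∈ C ∩ Y and x ∉ B. In each case x ∈ (C ∪ Y) ∖ B, so (B ∪ Y) ∖ B ⊆ (C ∪ Y) ∖ B.

(⊆) holds; (⊇) fails.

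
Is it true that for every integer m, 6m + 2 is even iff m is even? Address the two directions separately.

(⟹) This fails: take m = 7. Then 6m + 2 = 44, which is even, yet m = 7 is odd, not even.

(⟸) Suppose m is even. Since 6 is even, 6m is even for every m, so 6m + 2 has the same parity as 2, which is even. Hence 6m + 2 is even.

Not equivalent: only (⇐) holds.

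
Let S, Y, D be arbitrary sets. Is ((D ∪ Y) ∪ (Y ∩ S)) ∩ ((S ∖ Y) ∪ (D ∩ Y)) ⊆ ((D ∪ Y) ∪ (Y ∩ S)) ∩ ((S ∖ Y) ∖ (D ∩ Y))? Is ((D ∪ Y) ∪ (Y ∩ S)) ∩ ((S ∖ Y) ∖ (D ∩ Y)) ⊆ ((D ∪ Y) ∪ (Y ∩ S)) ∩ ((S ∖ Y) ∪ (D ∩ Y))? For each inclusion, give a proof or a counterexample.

(⟸) Let x ∈ ((D ∪ Y) ∪ (Y ∩ S)) ∩ ((S ∖ Y) ∖ (D ∩ Y)). Then x ∈ S ∩ D and x ∉ Y, from which x ∈ ((D ∪ Y) ∪ (Y ∩ S)) ∩ ((S ∖ Y) ∪ (D ∩ Y)).

(⟹) This inclusion fails. Take S = ∅, Y = {1}, D = {1}; then 1 ∈ ((D ∪ Y) ∪ (Y ∩ S)) ∩ ((S ∖ Y) ∪ (D ∩ Y)) but 1 ∉ ((D ∪ Y) ∪ (Y ∩ S)) ∩ ((S ∖ Y) ∖ (D ∩ Y)).

Only the reverse inclusion holds.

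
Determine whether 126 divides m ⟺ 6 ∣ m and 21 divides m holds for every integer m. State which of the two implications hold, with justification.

Only the forward direction holds.

[⇒] If 126 ∣ m, write m = 126q. Since 126 = 21·6, m = 6·(21q), so 6 ∣ m; and since 126 = 6·21, m = 21·(6q), so 21 ∣ m.

[⇐] This fails: take m = 42. Both 6 ∣ 42 and 21 ∣ 42, yet 42 is not a multiple of 126 (since 42 = 0·126 + 42), so 126 ∤ 42.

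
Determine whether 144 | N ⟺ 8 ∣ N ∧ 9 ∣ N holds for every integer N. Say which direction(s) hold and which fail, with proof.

(→) If 144 ∣ N, write N = 144q. Since 144 = 18·8, N = 8·(18q), so 8 ∣ N; and since 144 = 16·9, N = 9·(16q), so 9 ∣ N.

(←) This fails: take N = 72. Both 8 ∣ 72 and 9 ∣ 72, yet 72 is not a multiple of 144 (since 72 = 0·144 + 72), so 144 ∤ 72.

Only the forward implication holds.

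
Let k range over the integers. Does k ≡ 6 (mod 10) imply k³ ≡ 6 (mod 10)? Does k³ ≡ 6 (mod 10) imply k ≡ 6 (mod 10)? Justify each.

Both directions hold.

(⟹) Suppose k ≡ 6 (mod 10). Write k = 10j + 6. Then (10j + 6)³ = 1000j³ + 1800j² + 1080j + 216 = 10(100j³ + 180j² + 108j + 21) + 6, so k³ ≡ 6 (mod 10).

(⟸) Conversely, suppose k³ ≡ 6 (mod 10). The only residue r in {0, …, 9} with r³ ≡ 6 (mod 10) is r = 6, so k ≡ 6 (mod 10).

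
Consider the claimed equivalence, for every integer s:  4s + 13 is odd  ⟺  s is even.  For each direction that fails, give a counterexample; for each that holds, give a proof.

(⇒) This fails: take s = 1. Then 4s + 13 = 17, which is odd, yet s = 1 is odd, not even.

(⇐) Suppose s is even. Since 4 is even, 4s is even for every s, so 4s + 13 has the same parity as 13, which is odd. Hence 4s + 13 is odd.

The forward direction fails; the converse holds.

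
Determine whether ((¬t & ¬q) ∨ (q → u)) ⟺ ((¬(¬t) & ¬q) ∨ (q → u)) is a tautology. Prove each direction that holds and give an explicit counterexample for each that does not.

The biconditional holds.

(⇒) Assume the antecedent. If u is true, (¬(¬t) & ¬q) ∨ (q → u) reduces to true regardless of the other variables. If u is false, the antecedent forces (u = F, q = F, t = F) or (u = F, q = F, t = T), and (¬(¬t) & ¬q) ∨ (q → u) holds there. Either way (¬(¬t) & ¬q) ∨ (q → u) holds.

(⇐) Assume the antecedent. If u is true, (¬t & ¬q) ∨ (q → u) reduces to true regardless of the other variables. If u is false, the antecedent forces (u = F, q = F, t = F) or (u = F, q = F, t = T), and (¬t & ¬q) ∨ (q → u) holds there. Either way (¬t & ¬q) ∨ (q → u) holds.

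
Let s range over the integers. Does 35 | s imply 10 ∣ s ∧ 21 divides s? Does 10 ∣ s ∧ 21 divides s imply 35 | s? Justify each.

The forward direction fails; the converse holds.

Forward direction. This fails: take s = 35. Certainly 35 ∣ 35, but 10 ∤ 35.

Converse. Suppose 10 ∣ s and 21 ∣ s. Any common multiple of 10 and 21 is a multiple of their lcm; here gcd(10, 21) = 1, so lcm(10, 21) = 10·21 = 210, so 210 ∣ s. Since 35 ∣ 210, it follows that 35 ∣ s.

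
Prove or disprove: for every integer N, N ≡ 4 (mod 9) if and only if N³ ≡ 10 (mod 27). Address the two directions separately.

[⇒] Suppose N ≡ 4 (mod 9). Working modulo 27, N ∈ {4, 13, 22}; for each such r, r³ ≡ 10 (mod 27).

[⇐] Conversely, the residues r modulo 27 with r³ ≡ 10 (mod 27) are exactly {4, 13, 22}, and each is ≡ 4 (mod 9).

Equivalent; both directions hold.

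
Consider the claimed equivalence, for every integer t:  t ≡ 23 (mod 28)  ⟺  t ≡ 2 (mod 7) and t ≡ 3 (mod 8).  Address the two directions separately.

(⟹) This fails: t = 23 gives 23 ≡ 23 (mod 28) but 23 ≡ 7 (mod 8), so the conjunction on the right does not hold.

(⟸) Conversely, if t ≡ 2 (mod 7) and t ≡ 3 (mod 8), then by the Chinese remainder theorem t ≡ 51 (mod 56). Since 51 ≡ 23 (mod 28) and 28 ∣ 56, we get t ≡ 23 (mod 28).

Only the converse holds.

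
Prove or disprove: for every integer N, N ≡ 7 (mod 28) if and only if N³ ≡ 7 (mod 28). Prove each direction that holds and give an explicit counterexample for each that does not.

The biconditional holds.

Forward direction. Suppose N ≡ 7 (mod 28). Write N = 28j + 7. Then (28j + 7)³ = 21952j³ + 16464j² + 4116j + 343 = 28(784j³ + 588j² + 147j + 12) + 7, so N³ ≡ 7 (mod 28).

Converse. Suppose N³ ≡ 7 (mod 28). The only residue r in {0, …, 27} with r³ ≡ 7 (mod 28) is r = 7, so N ≡ 7 (mod 28).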